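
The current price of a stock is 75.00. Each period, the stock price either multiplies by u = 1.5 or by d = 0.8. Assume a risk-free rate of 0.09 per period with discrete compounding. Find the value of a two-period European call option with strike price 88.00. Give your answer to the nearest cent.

Risk-neutral probability p = (1 + 0.09 − 0.8)/(1.5 − 0.8) = 0.2900/0.7000 = 0.4143
Terminal stock prices: S_uu = 168.8, S_ud = 90, S_dd = 48
Terminal payoffs (S − K): max(80.75, 0) = 80.75, max(2, 0) = 2, max(-40, 0) = 0
Node u (S = 112.5): V_u = 1/1.09·[0.4143·80.7500 + 0.5857·2.0000] = 31.7661
Node d (S = 60): V_d = 1/1.09·[0.4143·2.0000 + 0.5857·0.0000] = 0.7602
Node 0 (S = 75): V_0 = 1/1.09·[0.4143·31.7661 + 0.5857·0.7602] = 12.4821

12.48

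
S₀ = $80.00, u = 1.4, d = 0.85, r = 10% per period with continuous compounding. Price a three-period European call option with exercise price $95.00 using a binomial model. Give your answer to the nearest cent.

$19.03

Risk-neutral probability p = (e^0.1 − 0.85)/(1.4 − 0.85) = 0.2552/0.5500 = 0.4639
Terminal stock prices: S_uuu = 219.5, S_uud = 133.3, S_udd = 80.92, S_ddd = 49.13
Terminal payoffs (S − K): max(124.5, 0) = 124.5, max(38.28, 0) = 38.28, max(-14.08, 0) = 0, max(-45.87, 0) = 0
Node uu (S = 156.8): V_uu = e^(−0.1)·[0.4639·124.5200 + 0.5361·38.2800] = 70.8404
Node ud (S = 95.2): V_ud = e^(−0.1)·[0.4639·38.2800 + 0.5361·0.0000] = 16.0698
Node dd (S = 57.8): V_dd = e^(−0.1)·[0.4639·0.0000 + 0.5361·0.0000] = 0.0000
Node u (S = 112): V_u = e^(−0.1)·[0.4639·70.8404 + 0.5361·16.0698] = 37.5331
Node d (S = 68): V_d = e^(−0.1)·[0.4639·16.0698 + 0.5361·0.0000] = 6.7461
Node 0 (S = 80): V_0 = e^(−0.1)·[0.4639·37.5331 + 0.5361·6.7461] = 19.0284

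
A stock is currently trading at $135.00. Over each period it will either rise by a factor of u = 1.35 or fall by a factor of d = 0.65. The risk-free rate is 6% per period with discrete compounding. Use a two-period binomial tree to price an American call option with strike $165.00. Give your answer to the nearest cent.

$24.74

Risk-neutral probability p = (1 + 0.06 − 0.65)/(1.35 − 0.65) = 0.4100/0.7000 = 0.5857
Terminal stock prices: S_uu = 246, S_ud = 118.5, S_dd = 57.04
Terminal payoffs (S − K): max(81.04, 0) = 81.04, max(-46.54, 0) = 0, max(-108, 0) = 0
Node u (S = 182.2): continuation = 1/1.06·[0.5857·81.0375 + 0.4143·0.0000] = 44.7781; exercise value = 17.2500 ≤ continuation, so V_u = 44.7781
Node d (S = 87.75): continuation = 1/1.06·[0.5857·0.0000 + 0.4143·0.0000] = 0.0000; exercise value = 0.0000 ≤ continuation, so V_d = 0.0000
Node 0 (S = 135): continuation = 1/1.06·[0.5857·44.7781 + 0.4143·0.0000] = 24.7426; exercise value = 0.0000 ≤ continuation, so V_0 = 24.7426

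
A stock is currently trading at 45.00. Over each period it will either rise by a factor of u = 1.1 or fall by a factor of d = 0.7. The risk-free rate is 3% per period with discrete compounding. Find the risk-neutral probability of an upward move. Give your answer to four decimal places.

p = 0.8250

Risk-neutral probability p = (1 + 0.03 − 0.7)/(1.1 − 0.7) = 0.3300/0.4000 = 0.8250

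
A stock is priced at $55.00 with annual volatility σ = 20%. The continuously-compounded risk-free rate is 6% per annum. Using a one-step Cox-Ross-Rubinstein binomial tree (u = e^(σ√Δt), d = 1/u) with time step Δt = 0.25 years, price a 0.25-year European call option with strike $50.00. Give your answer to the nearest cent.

CRR parameters: u = e^(σ√Δt) = e^(0.2·√0.25) = 1.1052, d = 1/u = 0.9048
Per-period rate: rΔt = 0.06·0.25 = 0.015, so R = e^0.015 = 1.0151
Risk-neutral probability p = (e^0.015 − 0.9048)/(1.1052 − 0.9048) = 0.1103/0.2003 = 0.5505
Terminal stock prices: S_u = 60.78, S_d = 49.77
Terminal payoffs (S − K): max(10.78, 0) = 10.78, max(-0.2339, 0) = 0
Node 0 (S = 55): V_0 = e^(−0.015)·[0.5505·10.7844 + 0.4495·0.0000] = 5.8480

$5.85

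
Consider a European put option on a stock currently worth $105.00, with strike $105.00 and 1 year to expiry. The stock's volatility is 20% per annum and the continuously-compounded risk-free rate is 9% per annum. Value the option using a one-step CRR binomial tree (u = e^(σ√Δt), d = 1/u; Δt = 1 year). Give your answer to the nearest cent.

$5.50

CRR parameters: u = e^(σ√Δt) = e^(0.2·√1) = 1.2214, d = 1/u = 0.8187
Per-period rate: rΔt = 0.09·1 = 0.09, so R = e^0.09 = 1.0942
Risk-neutral probability p = (e^0.09 − 0.8187)/(1.2214 − 0.8187) = 0.2754/0.4027 = 0.6840
Terminal stock prices: S_u = 128.2, S_d = 85.97
Terminal payoffs (K − S): max(-23.25, 0) = 0, max(19.03, 0) = 19.03
Node 0 (S = 105): V_0 = e^(−0.09)·[0.6840·0.0000 + 0.3160·19.0333] = 5.4962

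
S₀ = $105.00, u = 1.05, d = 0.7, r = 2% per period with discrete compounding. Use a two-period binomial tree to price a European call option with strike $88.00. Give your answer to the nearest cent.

Risk-neutral probability p = (1 + 0.02 − 0.7)/(1.05 − 0.7) = 0.3200/0.3500 = 0.9143
Terminal stock prices: S_uu = 115.8, S_ud = 77.17, S_dd = 51.45
Terminal payoffs (S − K): max(27.76, 0) = 27.76, max(-10.83, 0) = 0, max(-36.55, 0) = 0
Node u (S = 110.2): V_u = 1/1.02·[0.9143·27.7625 + 0.0857·0.0000] = 24.8852
Node d (S = 73.5): V_d = 1/1.02·[0.9143·0.0000 + 0.0857·0.0000] = 0.0000
Node 0 (S = 105): V_0 = 1/1.02·[0.9143·24.8852 + 0.0857·0.0000] = 22.3060

$22.31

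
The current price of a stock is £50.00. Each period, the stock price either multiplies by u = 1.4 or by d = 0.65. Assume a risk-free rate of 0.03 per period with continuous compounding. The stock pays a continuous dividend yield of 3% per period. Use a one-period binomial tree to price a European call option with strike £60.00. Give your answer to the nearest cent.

£4.53

Per-period risk-free factor R = e^0.03 = 1.0305; dividend-adjusted growth = e^(0.03−0.03) = 1.0000.
Risk-neutral probability p = (1.0000 − 0.65)/(1.4 − 0.65) = 0.3500/0.7500 = 0.4667
Terminal stock prices: S_u = 70, S_d = 32.5
Terminal payoffs (S − K): max(10, 0) = 10, max(-27.5, 0) = 0
Node 0 (S = 50): V_0 = e^(−0.03)·[0.4667·10.0000 + 0.5333·0.0000] = 4.5287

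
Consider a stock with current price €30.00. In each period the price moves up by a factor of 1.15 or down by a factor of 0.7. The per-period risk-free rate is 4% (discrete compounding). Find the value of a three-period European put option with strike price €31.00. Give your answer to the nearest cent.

€3.17

Risk-neutral probability p = (1 + 0.04 − 0.7)/(1.15 − 0.7) = 0.3400/0.4500 = 0.7556
Terminal stock prices: S_uuu = 45.63, S_uud = 27.77, S_udd = 16.9, S_ddd = 10.29
Terminal payoffs (K − S): max(-14.63, 0) = 0, max(3.228, 0) = 3.228, max(14.1, 0) = 14.1, max(20.71, 0) = 20.71
Node uu (S = 39.67): V_uu = 1/1.04·[0.7556·0.0000 + 0.2444·3.2275] = 0.7586
Node ud (S = 24.15): V_ud = 1/1.04·[0.7556·3.2275 + 0.2444·14.0950] = 5.6577
Node dd (S = 14.7): V_dd = 1/1.04·[0.7556·14.0950 + 0.2444·20.7100] = 15.1077
Node u (S = 34.5): V_u = 1/1.04·[0.7556·0.7586 + 0.2444·5.6577] = 1.8809
Node d (S = 21): V_d = 1/1.04·[0.7556·5.6577 + 0.2444·15.1077] = 7.6612
Node 0 (S = 30): V_0 = 1/1.04·[0.7556·1.8809 + 0.2444·7.6612] = 3.1672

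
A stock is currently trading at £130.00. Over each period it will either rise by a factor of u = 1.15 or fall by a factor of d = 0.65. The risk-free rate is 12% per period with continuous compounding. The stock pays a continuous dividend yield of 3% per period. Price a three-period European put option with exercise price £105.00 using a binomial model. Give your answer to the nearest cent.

£1.04

Per-period risk-free factor R = e^0.12 = 1.1275; dividend-adjusted growth = e^(0.12−0.03) = 1.0942.
Risk-neutral probability p = (1.0942 − 0.65)/(1.15 − 0.65) = 0.4442/0.5000 = 0.8883
Terminal stock prices: S_uuu = 197.7, S_uud = 111.8, S_udd = 63.16, S_ddd = 35.7
Terminal payoffs (K − S): max(-92.71, 0) = 0, max(-6.751, 0) = 0, max(41.84, 0) = 41.84, max(69.3, 0) = 69.3
Node uu (S = 171.9): V_uu = e^(−0.12)·[0.8883·0.0000 + 0.1117·0.0000] = 0.0000
Node ud (S = 97.17): V_ud = e^(−0.12)·[0.8883·0.0000 + 0.1117·41.8362] = 4.1429
Node dd (S = 54.93): V_dd = e^(−0.12)·[0.8883·41.8362 + 0.1117·69.2987] = 39.8249
Node u (S = 149.5): V_u = e^(−0.12)·[0.8883·0.0000 + 0.1117·4.1429] = 0.4103
Node d (S = 84.5): V_d = e^(−0.12)·[0.8883·4.1429 + 0.1117·39.8249] = 7.2078
Node 0 (S = 130): V_0 = e^(−0.12)·[0.8883·0.4103 + 0.1117·7.2078] = 1.0370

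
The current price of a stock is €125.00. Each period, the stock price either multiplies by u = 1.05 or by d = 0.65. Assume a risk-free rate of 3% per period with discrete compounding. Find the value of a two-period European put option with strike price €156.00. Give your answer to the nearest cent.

€22.04

Risk-neutral probability p = (1 + 0.03 − 0.65)/(1.05 − 0.65) = 0.3800/0.4000 = 0.9500
Terminal stock prices: S_uu = 137.8, S_ud = 85.31, S_dd = 52.81
Terminal payoffs (K − S): max(18.19, 0) = 18.19, max(70.69, 0) = 70.69, max(103.2, 0) = 103.2
Node u (S = 131.2): V_u = 1/1.03·[0.9500·18.1875 + 0.0500·70.6875] = 20.2063
Node d (S = 81.25): V_d = 1/1.03·[0.9500·70.6875 + 0.0500·103.1875] = 70.2063
Node 0 (S = 125): V_0 = 1/1.03·[0.9500·20.2063 + 0.0500·70.2063] = 22.0450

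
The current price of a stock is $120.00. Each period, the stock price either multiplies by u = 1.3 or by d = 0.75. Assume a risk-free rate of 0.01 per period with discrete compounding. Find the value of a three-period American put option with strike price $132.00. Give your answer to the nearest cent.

Risk-neutral probability p = (1 + 0.01 − 0.75)/(1.3 − 0.75) = 0.2600/0.5500 = 0.4727
Terminal stock prices: S_uuu = 263.6, S_uud = 152.1, S_udd = 87.75, S_ddd = 50.62
Terminal payoffs (K − S): max(-131.6, 0) = 0, max(-20.1, 0) = 0, max(44.25, 0) = 44.25, max(81.38, 0) = 81.38
Node uu (S = 202.8): continuation = 1/1.01·[0.4727·0.0000 + 0.5273·0.0000] = 0.0000; exercise value = 0.0000 ≤ continuation, so V_uu = 0.0000
Node ud (S = 117): continuation = 1/1.01·[0.4727·0.0000 + 0.5273·44.2500] = 23.1008; exercise value = 15.0000 ≤ continuation, so V_ud = 23.1008
Node dd (S = 67.5): continuation = 1/1.01·[0.4727·44.2500 + 0.5273·81.3750] = 63.1931; exercise value = 64.5000 > continuation, so V_dd = 64.5000 (exercise)
Node u (S = 156): continuation = 1/1.01·[0.4727·0.0000 + 0.5273·23.1008] = 12.0598; exercise value = 0.0000 ≤ continuation, so V_u = 12.0598
Node d (S = 90): continuation = 1/1.01·[0.4727·23.1008 + 0.5273·64.5000] = 44.4846; exercise value = 42.0000 ≤ continuation, so V_d = 44.4846
Node 0 (S = 120): continuation = 1/1.01·[0.4727·12.0598 + 0.5273·44.4846] = 28.8679; exercise value = 12.0000 ≤ continuation, so V_0 = 28.8679

$28.87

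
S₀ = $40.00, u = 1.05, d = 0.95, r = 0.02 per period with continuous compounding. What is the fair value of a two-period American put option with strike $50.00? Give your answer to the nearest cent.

$10.00

Risk-neutral probability p = (e^0.02 − 0.95)/(1.05 − 0.95) = 0.0702/0.1000 = 0.7020
Terminal stock prices: S_uu = 44.1, S_ud = 39.9, S_dd = 36.1
Terminal payoffs (K − S): max(5.9, 0) = 5.9, max(10.1, 0) = 10.1, max(13.9, 0) = 13.9
Node u (S = 42): continuation = e^(−0.02)·[0.7020·5.9000 + 0.2980·10.1000] = 7.0099; exercise value = 8.0000 > continuation, so V_u = 8.0000 (exercise)
Node d (S = 38): continuation = e^(−0.02)·[0.7020·10.1000 + 0.2980·13.9000] = 11.0099; exercise value = 12.0000 > continuation, so V_d = 12.0000 (exercise)
Node 0 (S = 40): continuation = e^(−0.02)·[0.7020·8.0000 + 0.2980·12.0000] = 9.0099; exercise value = 10.0000 > continuation, so V_0 = 10.0000 (exercise)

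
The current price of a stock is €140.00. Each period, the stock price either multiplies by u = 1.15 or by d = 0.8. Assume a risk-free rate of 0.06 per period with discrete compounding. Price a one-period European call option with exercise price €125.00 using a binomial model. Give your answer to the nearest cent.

Risk-neutral probability p = (1 + 0.06 − 0.8)/(1.15 − 0.8) = 0.2600/0.3500 = 0.7429
Terminal stock prices: S_u = 161, S_d = 112
Terminal payoffs (S − K): max(36, 0) = 36, max(-13, 0) = 0
Node 0 (S = 140): V_0 = 1/1.06·[0.7429·36.0000 + 0.2571·0.0000] = 25.2291

€25.23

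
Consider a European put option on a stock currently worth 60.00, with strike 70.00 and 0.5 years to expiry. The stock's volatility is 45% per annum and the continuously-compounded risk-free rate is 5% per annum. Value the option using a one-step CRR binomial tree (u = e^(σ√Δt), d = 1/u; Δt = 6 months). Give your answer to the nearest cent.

13.87

CRR parameters: u = e^(σ√Δt) = e^(0.45·√0.5) = 1.3746, d = 1/u = 0.7275
Per-period rate: rΔt = 0.05·0.5 = 0.025, so R = e^0.025 = 1.0253
Risk-neutral probability p = (e^0.025 − 0.7275)/(1.3746 − 0.7275) = 0.2979/0.6472 = 0.4602
Terminal stock prices: S_u = 82.48, S_d = 43.65
Terminal payoffs (K − S): max(-12.48, 0) = 0, max(26.35, 0) = 26.35
Node 0 (S = 60): V_0 = e^(−0.025)·[0.4602·0.0000 + 0.5398·26.3525] = 13.8731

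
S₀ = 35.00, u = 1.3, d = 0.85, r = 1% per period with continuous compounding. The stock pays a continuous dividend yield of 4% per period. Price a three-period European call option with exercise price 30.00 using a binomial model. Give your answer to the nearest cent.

Per-period risk-free factor R = e^0.01 = 1.0101; dividend-adjusted growth = e^(0.01−0.04) = 0.9704.
Risk-neutral probability p = (0.9704 − 0.85)/(1.3 − 0.85) = 0.1204/0.4500 = 0.2677
Terminal stock prices: S_uuu = 76.89, S_uud = 50.28, S_udd = 32.87, S_ddd = 21.49
Terminal payoffs (S − K): max(46.89, 0) = 46.89, max(20.28, 0) = 20.28, max(2.874, 0) = 2.874, max(-8.506, 0) = 0
Node uu (S = 59.15): V_uu = e^(−0.01)·[0.2677·46.8950 + 0.7323·20.2775] = 27.1292
Node ud (S = 38.67): V_ud = e^(−0.01)·[0.2677·20.2775 + 0.7323·2.8737] = 7.4570
Node dd (S = 25.29): V_dd = e^(−0.01)·[0.2677·2.8737 + 0.7323·0.0000] = 0.7615
Node u (S = 45.5): V_u = e^(−0.01)·[0.2677·27.1292 + 0.7323·7.4570] = 12.5958
Node d (S = 29.75): V_d = e^(−0.01)·[0.2677·7.4570 + 0.7323·0.7615] = 2.5282
Node 0 (S = 35): V_0 = e^(−0.01)·[0.2677·12.5958 + 0.7323·2.5282] = 5.1709

5.17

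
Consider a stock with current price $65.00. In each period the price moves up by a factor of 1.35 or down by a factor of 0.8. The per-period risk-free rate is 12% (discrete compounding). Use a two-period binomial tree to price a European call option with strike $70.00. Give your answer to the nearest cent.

$13.16

Risk-neutral probability p = (1 + 0.12 − 0.8)/(1.35 − 0.8) = 0.3200/0.5500 = 0.5818
Terminal stock prices: S_uu = 118.5, S_ud = 70.2, S_dd = 41.6
Terminal payoffs (S − K): max(48.46, 0) = 48.46, max(0.2, 0) = 0.2, max(-28.4, 0) = 0
Node u (S = 87.75): V_u = 1/1.12·[0.5818·48.4625 + 0.4182·0.2000] = 25.2500
Node d (S = 52): V_d = 1/1.12·[0.5818·0.2000 + 0.4182·0.0000] = 0.1039
Node 0 (S = 65): V_0 = 1/1.12·[0.5818·25.2500 + 0.4182·0.1039] = 13.1557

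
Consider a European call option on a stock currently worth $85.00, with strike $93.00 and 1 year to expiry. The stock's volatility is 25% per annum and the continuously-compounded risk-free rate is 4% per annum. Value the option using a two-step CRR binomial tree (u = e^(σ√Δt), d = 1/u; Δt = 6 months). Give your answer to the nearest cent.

$7.09

CRR parameters: u = e^(σ√Δt) = e^(0.25·√0.5) = 1.1934, d = 1/u = 0.8380
Per-period rate: rΔt = 0.04·0.5 = 0.02, so R = e^0.02 = 1.0202
Risk-neutral probability p = (e^0.02 − 0.8380)/(1.1934 − 0.8380) = 0.1822/0.3554 = 0.5128
Terminal stock prices: S_uu = 121.1, S_ud = 85, S_dd = 59.69
Terminal payoffs (S − K): max(28.05, 0) = 28.05, max(-8, 0) = 0, max(-33.31, 0) = 0
Node u (S = 101.4): V_u = e^(−0.02)·[0.5128·28.0501 + 0.4872·0.0000] = 14.0982
Node d (S = 71.23): V_d = e^(−0.02)·[0.5128·0.0000 + 0.4872·0.0000] = 0.0000
Node 0 (S = 85): V_0 = e^(−0.02)·[0.5128·14.0982 + 0.4872·0.0000] = 7.0859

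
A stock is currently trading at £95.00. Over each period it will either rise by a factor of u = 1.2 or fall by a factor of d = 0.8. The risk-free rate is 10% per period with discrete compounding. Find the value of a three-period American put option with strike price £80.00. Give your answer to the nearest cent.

£1.49

Risk-neutral probability p = (1 + 0.1 − 0.8)/(1.2 − 0.8) = 0.3000/0.4000 = 0.7500
Terminal stock prices: S_uuu = 164.2, S_uud = 109.4, S_udd = 72.96, S_ddd = 48.64
Terminal payoffs (K − S): max(-84.16, 0) = 0, max(-29.44, 0) = 0, max(7.04, 0) = 7.04, max(31.36, 0) = 31.36
Node uu (S = 136.8): continuation = 1/1.1·[0.7500·0.0000 + 0.2500·0.0000] = 0.0000; exercise value = 0.0000 ≤ continuation, so V_uu = 0.0000
Node ud (S = 91.2): continuation = 1/1.1·[0.7500·0.0000 + 0.2500·7.0400] = 1.6000; exercise value = 0.0000 ≤ continuation, so V_ud = 1.6000
Node dd (S = 60.8): continuation = 1/1.1·[0.7500·7.0400 + 0.2500·31.3600] = 11.9273; exercise value = 19.2000 > continuation, so V_dd = 19.2000 (exercise)
Node u (S = 114): continuation = 1/1.1·[0.7500·0.0000 + 0.2500·1.6000] = 0.3636; exercise value = 0.0000 ≤ continuation, so V_u = 0.3636
Node d (S = 76): continuation = 1/1.1·[0.7500·1.6000 + 0.2500·19.2000] = 5.4545; exercise value = 4.0000 ≤ continuation, so V_d = 5.4545
Node 0 (S = 95): continuation = 1/1.1·[0.7500·0.3636 + 0.2500·5.4545] = 1.4876; exercise value = 0.0000 ≤ continuation, so V_0 = 1.4876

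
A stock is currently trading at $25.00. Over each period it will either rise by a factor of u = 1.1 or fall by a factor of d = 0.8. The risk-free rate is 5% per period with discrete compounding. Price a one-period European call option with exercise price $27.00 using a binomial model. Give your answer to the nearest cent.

$0.40

Risk-neutral probability p = (1 + 0.05 − 0.8)/(1.1 − 0.8) = 0.2500/0.3000 = 0.8333
Terminal stock prices: S_u = 27.5, S_d = 20
Terminal payoffs (S − K): max(0.5, 0) = 0.5, max(-7, 0) = 0
Node 0 (S = 25): V_0 = 1/1.05·[0.8333·0.5000 + 0.1667·0.0000] = 0.3968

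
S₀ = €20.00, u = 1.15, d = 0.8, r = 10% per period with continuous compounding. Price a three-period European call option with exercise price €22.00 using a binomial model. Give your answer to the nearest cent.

Risk-neutral probability p = (e^0.1 − 0.8)/(1.15 − 0.8) = 0.3052/0.3500 = 0.8719
Terminal stock prices: S_uuu = 30.42, S_uud = 21.16, S_udd = 14.72, S_ddd = 10.24
Terminal payoffs (S − K): max(8.417, 0) = 8.417, max(-0.84, 0) = 0, max(-7.28, 0) = 0, max(-11.76, 0) = 0
Node uu (S = 26.45): V_uu = e^(−0.1)·[0.8719·8.4175 + 0.1281·0.0000] = 6.6409
Node ud (S = 18.4): V_ud = e^(−0.1)·[0.8719·0.0000 + 0.1281·0.0000] = 0.0000
Node dd (S = 12.8): V_dd = e^(−0.1)·[0.8719·0.0000 + 0.1281·0.0000] = 0.0000
Node u (S = 23): V_u = e^(−0.1)·[0.8719·6.6409 + 0.1281·0.0000] = 5.2393
Node d (S = 16): V_d = e^(−0.1)·[0.8719·0.0000 + 0.1281·0.0000] = 0.0000
Node 0 (S = 20): V_0 = e^(−0.1)·[0.8719·5.2393 + 0.1281·0.0000] = 4.1335

€4.13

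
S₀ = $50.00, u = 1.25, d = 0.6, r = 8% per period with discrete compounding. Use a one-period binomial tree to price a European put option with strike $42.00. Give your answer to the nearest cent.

Risk-neutral probability p = (1 + 0.08 − 0.6)/(1.25 − 0.6) = 0.4800/0.6500 = 0.7385
Terminal stock prices: S_u = 62.5, S_d = 30
Terminal payoffs (K − S): max(-20.5, 0) = 0, max(12, 0) = 12
Node 0 (S = 50): V_0 = 1/1.08·[0.7385·0.0000 + 0.2615·12.0000] = 2.9060

$2.91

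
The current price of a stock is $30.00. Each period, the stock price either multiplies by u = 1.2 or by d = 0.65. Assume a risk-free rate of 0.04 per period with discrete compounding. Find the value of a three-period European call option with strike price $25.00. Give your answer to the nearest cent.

Risk-neutral probability p = (1 + 0.04 − 0.65)/(1.2 − 0.65) = 0.3900/0.5500 = 0.7091
Terminal stock prices: S_uuu = 51.84, S_uud = 28.08, S_udd = 15.21, S_ddd = 8.239
Terminal payoffs (S − K): max(26.84, 0) = 26.84, max(3.08, 0) = 3.08, max(-9.79, 0) = 0, max(-16.76, 0) = 0
Node uu (S = 43.2): V_uu = 1/1.04·[0.7091·26.8400 + 0.2909·3.0800] = 19.1615
Node ud (S = 23.4): V_ud = 1/1.04·[0.7091·3.0800 + 0.2909·0.0000] = 2.1000
Node dd (S = 12.68): V_dd = 1/1.04·[0.7091·0.0000 + 0.2909·0.0000] = 0.0000
Node u (S = 36): V_u = 1/1.04·[0.7091·19.1615 + 0.2909·2.1000] = 13.6521
Node d (S = 19.5): V_d = 1/1.04·[0.7091·2.1000 + 0.2909·0.0000] = 1.4318
Node 0 (S = 30): V_0 = 1/1.04·[0.7091·13.6521 + 0.2909·1.4318] = 9.7088

$9.71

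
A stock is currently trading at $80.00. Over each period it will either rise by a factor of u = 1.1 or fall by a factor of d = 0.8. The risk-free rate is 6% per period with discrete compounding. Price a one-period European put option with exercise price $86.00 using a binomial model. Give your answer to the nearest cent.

Risk-neutral probability p = (1 + 0.06 − 0.8)/(1.1 − 0.8) = 0.2600/0.3000 = 0.8667
Terminal stock prices: S_u = 88, S_d = 64
Terminal payoffs (K − S): max(-2, 0) = 0, max(22, 0) = 22
Node 0 (S = 80): V_0 = 1/1.06·[0.8667·0.0000 + 0.1333·22.0000] = 2.7673

$2.77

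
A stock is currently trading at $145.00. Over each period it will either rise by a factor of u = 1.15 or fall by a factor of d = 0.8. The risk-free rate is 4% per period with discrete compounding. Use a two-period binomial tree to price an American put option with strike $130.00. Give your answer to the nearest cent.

$4.23

Risk-neutral probability p = (1 + 0.04 − 0.8)/(1.15 − 0.8) = 0.2400/0.3500 = 0.6857
Terminal stock prices: S_uu = 191.8, S_ud = 133.4, S_dd = 92.8
Terminal payoffs (K − S): max(-61.76, 0) = 0, max(-3.4, 0) = 0, max(37.2, 0) = 37.2
Node u (S = 166.8): continuation = 1/1.04·[0.6857·0.0000 + 0.3143·0.0000] = 0.0000; exercise value = 0.0000 ≤ continuation, so V_u = 0.0000
Node d (S = 116): continuation = 1/1.04·[0.6857·0.0000 + 0.3143·37.2000] = 11.2418; exercise value = 14.0000 > continuation, so V_d = 14.0000 (exercise)
Node 0 (S = 145): continuation = 1/1.04·[0.6857·0.0000 + 0.3143·14.0000] = 4.2308; exercise value = 0.0000 ≤ continuation, so V_0 = 4.2308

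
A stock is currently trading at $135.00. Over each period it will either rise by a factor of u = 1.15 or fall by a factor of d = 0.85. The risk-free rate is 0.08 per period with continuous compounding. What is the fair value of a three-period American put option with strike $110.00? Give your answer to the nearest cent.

$0.53

Risk-neutral probability p = (e^0.08 − 0.85)/(1.15 − 0.85) = 0.2333/0.3000 = 0.7776
Terminal stock prices: S_uuu = 205.3, S_uud = 151.8, S_udd = 112.2, S_ddd = 82.91
Terminal payoffs (K − S): max(-95.32, 0) = 0, max(-41.76, 0) = 0, max(-2.168, 0) = 0, max(27.09, 0) = 27.09
Node uu (S = 178.5): continuation = e^(−0.08)·[0.7776·0.0000 + 0.2224·0.0000] = 0.0000; exercise value = 0.0000 ≤ continuation, so V_uu = 0.0000
Node ud (S = 132): continuation = e^(−0.08)·[0.7776·0.0000 + 0.2224·0.0000] = 0.0000; exercise value = 0.0000 ≤ continuation, so V_ud = 0.0000
Node dd (S = 97.54): continuation = e^(−0.08)·[0.7776·0.0000 + 0.2224·27.0931] = 5.5617; exercise value = 12.4625 > continuation, so V_dd = 12.4625 (exercise)
Node u (S = 155.2): continuation = e^(−0.08)·[0.7776·0.0000 + 0.2224·0.0000] = 0.0000; exercise value = 0.0000 ≤ continuation, so V_u = 0.0000
Node d (S = 114.8): continuation = e^(−0.08)·[0.7776·0.0000 + 0.2224·12.4625] = 2.5583; exercise value = 0.0000 ≤ continuation, so V_d = 2.5583
Node 0 (S = 135): continuation = e^(−0.08)·[0.7776·0.0000 + 0.2224·2.5583] = 0.5252; exercise value = 0.0000 ≤ continuation, so V_0 = 0.5252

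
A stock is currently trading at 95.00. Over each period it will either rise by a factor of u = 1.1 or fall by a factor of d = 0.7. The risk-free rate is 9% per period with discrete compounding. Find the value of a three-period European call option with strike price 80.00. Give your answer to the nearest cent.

33.27

Risk-neutral probability p = (1 + 0.09 − 0.7)/(1.1 − 0.7) = 0.3900/0.4000 = 0.9750
Terminal stock prices: S_uuu = 126.4, S_uud = 80.47, S_udd = 51.2, S_ddd = 32.58
Terminal payoffs (S − K): max(46.45, 0) = 46.45, max(0.465, 0) = 0.465, max(-28.8, 0) = 0, max(-47.42, 0) = 0
Node uu (S = 115): V_uu = 1/1.09·[0.9750·46.4450 + 0.0250·0.4650] = 41.5555
Node ud (S = 73.15): V_ud = 1/1.09·[0.9750·0.4650 + 0.0250·0.0000] = 0.4159
Node dd (S = 46.55): V_dd = 1/1.09·[0.9750·0.0000 + 0.0250·0.0000] = 0.0000
Node u (S = 104.5): V_u = 1/1.09·[0.9750·41.5555 + 0.0250·0.4159] = 37.1807
Node d (S = 66.5): V_d = 1/1.09·[0.9750·0.4159 + 0.0250·0.0000] = 0.3721
Node 0 (S = 95): V_0 = 1/1.09·[0.9750·37.1807 + 0.0250·0.3721] = 33.2665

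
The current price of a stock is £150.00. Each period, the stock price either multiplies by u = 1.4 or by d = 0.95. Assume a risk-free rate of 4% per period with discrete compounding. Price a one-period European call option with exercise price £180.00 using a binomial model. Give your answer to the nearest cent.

£5.77

Risk-neutral probability p = (1 + 0.04 − 0.95)/(1.4 − 0.95) = 0.0900/0.4500 = 0.2000
Terminal stock prices: S_u = 210, S_d = 142.5
Terminal payoffs (S − K): max(30, 0) = 30, max(-37.5, 0) = 0
Node 0 (S = 150): V_0 = 1/1.04·[0.2000·30.0000 + 0.8000·0.0000] = 5.7692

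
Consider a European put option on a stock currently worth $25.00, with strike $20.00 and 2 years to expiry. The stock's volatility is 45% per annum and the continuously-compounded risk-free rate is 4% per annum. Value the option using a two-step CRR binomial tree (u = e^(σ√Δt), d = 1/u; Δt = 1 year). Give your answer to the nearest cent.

CRR parameters: u = e^(σ√Δt) = e^(0.45·√1) = 1.5683, d = 1/u = 0.6376
Per-period rate: rΔt = 0.04·1 = 0.04, so R = e^0.04 = 1.0408
Risk-neutral probability p = (e^0.04 − 0.6376)/(1.5683 − 0.6376) = 0.4032/0.9307 = 0.4332
Terminal stock prices: S_uu = 61.49, S_ud = 25, S_dd = 10.16
Terminal payoffs (K − S): max(-41.49, 0) = 0, max(-5, 0) = 0, max(9.836, 0) = 9.836
Node u (S = 39.21): V_u = e^(−0.04)·[0.4332·0.0000 + 0.5668·0.0000] = 0.0000
Node d (S = 15.94): V_d = e^(−0.04)·[0.4332·0.0000 + 0.5668·9.8358] = 5.3562
Node 0 (S = 25): V_0 = e^(−0.04)·[0.4332·0.0000 + 0.5668·5.3562] = 2.9168

$2.92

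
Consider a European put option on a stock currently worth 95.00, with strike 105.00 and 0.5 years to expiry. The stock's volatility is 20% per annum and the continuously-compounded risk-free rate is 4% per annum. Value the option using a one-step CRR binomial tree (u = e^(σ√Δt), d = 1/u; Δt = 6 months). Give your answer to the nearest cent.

CRR parameters: u = e^(σ√Δt) = e^(0.2·√0.5) = 1.1519, d = 1/u = 0.8681
Per-period rate: rΔt = 0.04·0.5 = 0.02, so R = e^0.02 = 1.0202
Risk-neutral probability p = (e^0.02 − 0.8681)/(1.1519 − 0.8681) = 0.1521/0.2838 = 0.5359
Terminal stock prices: S_u = 109.4, S_d = 82.47
Terminal payoffs (K − S): max(-4.431, 0) = 0, max(22.53, 0) = 22.53
Node 0 (S = 95): V_0 = e^(−0.02)·[0.5359·0.0000 + 0.4641·22.5283] = 10.2486

10.25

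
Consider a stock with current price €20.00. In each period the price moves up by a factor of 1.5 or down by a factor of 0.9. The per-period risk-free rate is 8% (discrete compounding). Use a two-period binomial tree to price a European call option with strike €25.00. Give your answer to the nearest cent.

Risk-neutral probability p = (1 + 0.08 − 0.9)/(1.5 − 0.9) = 0.1800/0.6000 = 0.3000
Terminal stock prices: S_uu = 45, S_ud = 27, S_dd = 16.2
Terminal payoffs (S − K): max(20, 0) = 20, max(2, 0) = 2, max(-8.8, 0) = 0
Node u (S = 30): V_u = 1/1.08·[0.3000·20.0000 + 0.7000·2.0000] = 6.8519
Node d (S = 18): V_d = 1/1.08·[0.3000·2.0000 + 0.7000·0.0000] = 0.5556
Node 0 (S = 20): V_0 = 1/1.08·[0.3000·6.8519 + 0.7000·0.5556] = 2.2634

€2.26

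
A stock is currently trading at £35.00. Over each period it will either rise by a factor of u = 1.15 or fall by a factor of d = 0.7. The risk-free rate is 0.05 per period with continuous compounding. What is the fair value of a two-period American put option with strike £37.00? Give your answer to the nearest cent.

Risk-neutral probability p = (e^0.05 − 0.7)/(1.15 − 0.7) = 0.3513/0.4500 = 0.7806
Terminal stock prices: S_uu = 46.29, S_ud = 28.17, S_dd = 17.15
Terminal payoffs (K − S): max(-9.287, 0) = 0, max(8.825, 0) = 8.825, max(19.85, 0) = 19.85
Node u (S = 40.25): continuation = e^(−0.05)·[0.7806·0.0000 + 0.2194·8.8250] = 1.8418; exercise value = 0.0000 ≤ continuation, so V_u = 1.8418
Node d (S = 24.5): continuation = e^(−0.05)·[0.7806·8.8250 + 0.2194·19.8500] = 10.6955; exercise value = 12.5000 > continuation, so V_d = 12.5000 (exercise)
Node 0 (S = 35): continuation = e^(−0.05)·[0.7806·1.8418 + 0.2194·12.5000] = 3.9763; exercise value = 2.0000 ≤ continuation, so V_0 = 3.9763

£3.98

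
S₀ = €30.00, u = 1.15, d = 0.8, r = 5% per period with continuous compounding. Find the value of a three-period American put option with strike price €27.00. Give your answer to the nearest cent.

Risk-neutral probability p = (e^0.05 − 0.8)/(1.15 − 0.8) = 0.2513/0.3500 = 0.7179
Terminal stock prices: S_uuu = 45.63, S_uud = 31.74, S_udd = 22.08, S_ddd = 15.36
Terminal payoffs (K − S): max(-18.63, 0) = 0, max(-4.74, 0) = 0, max(4.92, 0) = 4.92, max(11.64, 0) = 11.64
Node uu (S = 39.67): continuation = e^(−0.05)·[0.7179·0.0000 + 0.2821·0.0000] = 0.0000; exercise value = 0.0000 ≤ continuation, so V_uu = 0.0000
Node ud (S = 27.6): continuation = e^(−0.05)·[0.7179·0.0000 + 0.2821·4.9200] = 1.3202; exercise value = 0.0000 ≤ continuation, so V_ud = 1.3202
Node dd (S = 19.2): continuation = e^(−0.05)·[0.7179·4.9200 + 0.2821·11.6400] = 6.4832; exercise value = 7.8000 > continuation, so V_dd = 7.8000 (exercise)
Node u (S = 34.5): continuation = e^(−0.05)·[0.7179·0.0000 + 0.2821·1.3202] = 0.3542; exercise value = 0.0000 ≤ continuation, so V_u = 0.3542
Node d (S = 24): continuation = e^(−0.05)·[0.7179·1.3202 + 0.2821·7.8000] = 2.9945; exercise value = 3.0000 > continuation, so V_d = 3.0000 (exercise)
Node 0 (S = 30): continuation = e^(−0.05)·[0.7179·0.3542 + 0.2821·3.0000] = 1.0469; exercise value = 0.0000 ≤ continuation, so V_0 = 1.0469

€1.05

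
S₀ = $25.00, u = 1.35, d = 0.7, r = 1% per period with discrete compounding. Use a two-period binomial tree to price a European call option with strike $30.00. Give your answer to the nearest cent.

Risk-neutral probability p = (1 + 0.01 − 0.7)/(1.35 − 0.7) = 0.3100/0.6500 = 0.4769
Terminal stock prices: S_uu = 45.56, S_ud = 23.62, S_dd = 12.25
Terminal payoffs (S − K): max(15.56, 0) = 15.56, max(-6.375, 0) = 0, max(-17.75, 0) = 0
Node u (S = 33.75): V_u = 1/1.01·[0.4769·15.5625 + 0.5231·0.0000] = 7.3486
Node d (S = 17.5): V_d = 1/1.01·[0.4769·0.0000 + 0.5231·0.0000] = 0.0000
Node 0 (S = 25): V_0 = 1/1.01·[0.4769·7.3486 + 0.5231·0.0000] = 3.4700

$3.47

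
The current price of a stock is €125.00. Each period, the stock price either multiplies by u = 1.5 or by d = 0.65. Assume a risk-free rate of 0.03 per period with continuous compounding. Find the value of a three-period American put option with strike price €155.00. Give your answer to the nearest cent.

Risk-neutral probability p = (e^0.03 − 0.65)/(1.5 − 0.65) = 0.3805/0.8500 = 0.4476
Terminal stock prices: S_uuu = 421.9, S_uud = 182.8, S_udd = 79.22, S_ddd = 34.33
Terminal payoffs (K − S): max(-266.9, 0) = 0, max(-27.81, 0) = 0, max(75.78, 0) = 75.78, max(120.7, 0) = 120.7
Node uu (S = 281.2): continuation = e^(−0.03)·[0.4476·0.0000 + 0.5524·0.0000] = 0.0000; exercise value = 0.0000 ≤ continuation, so V_uu = 0.0000
Node ud (S = 121.9): continuation = e^(−0.03)·[0.4476·0.0000 + 0.5524·75.7812] = 40.6248; exercise value = 33.1250 ≤ continuation, so V_ud = 40.6248
Node dd (S = 52.81): continuation = e^(−0.03)·[0.4476·75.7812 + 0.5524·120.6719] = 97.6066; exercise value = 102.1875 > continuation, so V_dd = 102.1875 (exercise)
Node u (S = 187.5): continuation = e^(−0.03)·[0.4476·0.0000 + 0.5524·40.6248] = 21.7782; exercise value = 0.0000 ≤ continuation, so V_u = 21.7782
Node d (S = 81.25): continuation = e^(−0.03)·[0.4476·40.6248 + 0.5524·102.1875] = 72.4267; exercise value = 73.7500 > continuation, so V_d = 73.7500 (exercise)
Node 0 (S = 125): continuation = e^(−0.03)·[0.4476·21.7782 + 0.5524·73.7500] = 48.9956; exercise value = 30.0000 ≤ continuation, so V_0 = 48.9956

€49.00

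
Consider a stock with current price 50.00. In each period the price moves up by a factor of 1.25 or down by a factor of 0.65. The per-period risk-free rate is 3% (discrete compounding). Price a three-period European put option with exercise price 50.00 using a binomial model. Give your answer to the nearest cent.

Risk-neutral probability p = (1 + 0.03 − 0.65)/(1.25 − 0.65) = 0.3800/0.6000 = 0.6333
Terminal stock prices: S_uuu = 97.66, S_uud = 50.78, S_udd = 26.41, S_ddd = 13.73
Terminal payoffs (K − S): max(-47.66, 0) = 0, max(-0.7812, 0) = 0, max(23.59, 0) = 23.59, max(36.27, 0) = 36.27
Node uu (S = 78.12): V_uu = 1/1.03·[0.6333·0.0000 + 0.3667·0.0000] = 0.0000
Node ud (S = 40.62): V_ud = 1/1.03·[0.6333·0.0000 + 0.3667·23.5937] = 8.3991
Node dd (S = 21.13): V_dd = 1/1.03·[0.6333·23.5937 + 0.3667·36.2687] = 27.4187
Node u (S = 62.5): V_u = 1/1.03·[0.6333·0.0000 + 0.3667·8.3991] = 2.9900
Node d (S = 32.5): V_d = 1/1.03·[0.6333·8.3991 + 0.3667·27.4187] = 14.9252
Node 0 (S = 50): V_0 = 1/1.03·[0.6333·2.9900 + 0.3667·14.9252] = 7.1517

7.15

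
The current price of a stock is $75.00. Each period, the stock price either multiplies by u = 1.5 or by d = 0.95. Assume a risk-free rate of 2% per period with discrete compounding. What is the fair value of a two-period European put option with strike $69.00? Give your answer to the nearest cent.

Risk-neutral probability p = (1 + 0.02 − 0.95)/(1.5 − 0.95) = 0.0700/0.5500 = 0.1273
Terminal stock prices: S_uu = 168.8, S_ud = 106.9, S_dd = 67.69
Terminal payoffs (K − S): max(-99.75, 0) = 0, max(-37.88, 0) = 0, max(1.312, 0) = 1.312
Node u (S = 112.5): V_u = 1/1.02·[0.1273·0.0000 + 0.8727·0.0000] = 0.0000
Node d (S = 71.25): V_d = 1/1.02·[0.1273·0.0000 + 0.8727·1.3125] = 1.1230
Node 0 (S = 75): V_0 = 1/1.02·[0.1273·0.0000 + 0.8727·1.1230] = 0.9609

$0.96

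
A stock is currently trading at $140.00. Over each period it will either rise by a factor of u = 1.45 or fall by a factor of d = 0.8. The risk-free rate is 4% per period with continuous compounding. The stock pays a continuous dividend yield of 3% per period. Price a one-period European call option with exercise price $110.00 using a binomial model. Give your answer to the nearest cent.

$30.18

Per-period risk-free factor R = e^0.04 = 1.0408; dividend-adjusted growth = e^(0.04−0.03) = 1.0101.
Risk-neutral probability p = (1.0101 − 0.8)/(1.45 − 0.8) = 0.2101/0.6500 = 0.3232
Terminal stock prices: S_u = 203, S_d = 112
Terminal payoffs (S − K): max(93, 0) = 93, max(2, 0) = 2
Node 0 (S = 140): V_0 = e^(−0.04)·[0.3232·93.0000 + 0.6768·2.0000] = 30.1755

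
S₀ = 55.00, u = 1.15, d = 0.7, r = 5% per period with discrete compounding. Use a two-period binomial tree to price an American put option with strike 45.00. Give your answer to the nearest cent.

Risk-neutral probability p = (1 + 0.05 − 0.7)/(1.15 − 0.7) = 0.3500/0.4500 = 0.7778
Terminal stock prices: S_uu = 72.74, S_ud = 44.27, S_dd = 26.95
Terminal payoffs (K − S): max(-27.74, 0) = 0, max(0.725, 0) = 0.725, max(18.05, 0) = 18.05
Node u (S = 63.25): continuation = 1/1.05·[0.7778·0.0000 + 0.2222·0.7250] = 0.1534; exercise value = 0.0000 ≤ continuation, so V_u = 0.1534
Node d (S = 38.5): continuation = 1/1.05·[0.7778·0.7250 + 0.2222·18.0500] = 4.3571; exercise value = 6.5000 > continuation, so V_d = 6.5000 (exercise)
Node 0 (S = 55): continuation = 1/1.05·[0.7778·0.1534 + 0.2222·6.5000] = 1.4893; exercise value = 0.0000 ≤ continuation, so V_0 = 1.4893

1.49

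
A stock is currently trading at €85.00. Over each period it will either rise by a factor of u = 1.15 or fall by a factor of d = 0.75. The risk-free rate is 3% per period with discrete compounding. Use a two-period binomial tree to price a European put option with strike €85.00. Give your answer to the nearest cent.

Risk-neutral probability p = (1 + 0.03 − 0.75)/(1.15 − 0.75) = 0.2800/0.4000 = 0.7000
Terminal stock prices: S_uu = 112.4, S_ud = 73.31, S_dd = 47.81
Terminal payoffs (K − S): max(-27.41, 0) = 0, max(11.69, 0) = 11.69, max(37.19, 0) = 37.19
Node u (S = 97.75): V_u = 1/1.03·[0.7000·0.0000 + 0.3000·11.6875] = 3.4041
Node d (S = 63.75): V_d = 1/1.03·[0.7000·11.6875 + 0.3000·37.1875] = 18.7743
Node 0 (S = 85): V_0 = 1/1.03·[0.7000·3.4041 + 0.3000·18.7743] = 7.7817

€7.78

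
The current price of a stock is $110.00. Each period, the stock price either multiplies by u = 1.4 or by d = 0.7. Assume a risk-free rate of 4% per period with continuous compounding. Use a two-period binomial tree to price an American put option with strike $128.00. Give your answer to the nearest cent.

$29.80

Risk-neutral probability p = (e^0.04 − 0.7)/(1.4 − 0.7) = 0.3408/0.7000 = 0.4869
Terminal stock prices: S_uu = 215.6, S_ud = 107.8, S_dd = 53.9
Terminal payoffs (K − S): max(-87.6, 0) = 0, max(20.2, 0) = 20.2, max(74.1, 0) = 74.1
Node u (S = 154): continuation = e^(−0.04)·[0.4869·0.0000 + 0.5131·20.2000] = 9.9588; exercise value = 0.0000 ≤ continuation, so V_u = 9.9588
Node d (S = 77): continuation = e^(−0.04)·[0.4869·20.2000 + 0.5131·74.1000] = 45.9810; exercise value = 51.0000 > continuation, so V_d = 51.0000 (exercise)
Node 0 (S = 110): continuation = e^(−0.04)·[0.4869·9.9588 + 0.5131·51.0000] = 29.8019; exercise value = 18.0000 ≤ continuation, so V_0 = 29.8019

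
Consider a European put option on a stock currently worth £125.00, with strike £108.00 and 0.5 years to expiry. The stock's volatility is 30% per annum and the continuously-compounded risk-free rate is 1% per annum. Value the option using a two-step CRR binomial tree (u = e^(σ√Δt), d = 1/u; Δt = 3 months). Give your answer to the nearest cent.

CRR parameters: u = e^(σ√Δt) = e^(0.3·√0.25) = 1.1618, d = 1/u = 0.8607
Per-period rate: rΔt = 0.01·0.25 = 0.0025, so R = e^0.0025 = 1.0025
Risk-neutral probability p = (e^0.0025 − 0.8607)/(1.1618 − 0.8607) = 0.1418/0.3011 = 0.4709
Terminal stock prices: S_uu = 168.7, S_ud = 125, S_dd = 92.6
Terminal payoffs (K − S): max(-60.73, 0) = 0, max(-17, 0) = 0, max(15.4, 0) = 15.4
Node u (S = 145.2): V_u = e^(−0.0025)·[0.4709·0.0000 + 0.5291·0.0000] = 0.0000
Node d (S = 107.6): V_d = e^(−0.0025)·[0.4709·0.0000 + 0.5291·15.3977] = 8.1269
Node 0 (S = 125): V_0 = e^(−0.0025)·[0.4709·0.0000 + 0.5291·8.1269] = 4.2893

£4.29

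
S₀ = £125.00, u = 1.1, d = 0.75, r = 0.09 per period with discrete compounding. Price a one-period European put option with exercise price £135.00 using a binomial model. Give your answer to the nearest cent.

Risk-neutral probability p = (1 + 0.09 − 0.75)/(1.1 − 0.75) = 0.3400/0.3500 = 0.9714
Terminal stock prices: S_u = 137.5, S_d = 93.75
Terminal payoffs (K − S): max(-2.5, 0) = 0, max(41.25, 0) = 41.25
Node 0 (S = 125): V_0 = 1/1.09·[0.9714·0.0000 + 0.0286·41.2500] = 1.0813

£1.08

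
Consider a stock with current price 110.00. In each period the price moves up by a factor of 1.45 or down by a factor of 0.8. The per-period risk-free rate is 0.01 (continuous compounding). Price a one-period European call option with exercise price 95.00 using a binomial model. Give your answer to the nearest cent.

20.64

Risk-neutral probability p = (e^0.01 − 0.8)/(1.45 − 0.8) = 0.2101/0.6500 = 0.3232
Terminal stock prices: S_u = 159.5, S_d = 88
Terminal payoffs (S − K): max(64.5, 0) = 64.5, max(-7, 0) = 0
Node 0 (S = 110): V_0 = e^(−0.01)·[0.3232·64.5000 + 0.6768·0.0000] = 20.6360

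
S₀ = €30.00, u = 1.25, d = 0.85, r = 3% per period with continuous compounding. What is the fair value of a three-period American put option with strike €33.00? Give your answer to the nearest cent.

€4.73

Risk-neutral probability p = (e^0.03 − 0.85)/(1.25 − 0.85) = 0.1805/0.4000 = 0.4511
Terminal stock prices: S_uuu = 58.59, S_uud = 39.84, S_udd = 27.09, S_ddd = 18.42
Terminal payoffs (K − S): max(-25.59, 0) = 0, max(-6.844, 0) = 0, max(5.906, 0) = 5.906, max(14.58, 0) = 14.58
Node uu (S = 46.88): continuation = e^(−0.03)·[0.4511·0.0000 + 0.5489·0.0000] = 0.0000; exercise value = 0.0000 ≤ continuation, so V_uu = 0.0000
Node ud (S = 31.88): continuation = e^(−0.03)·[0.4511·0.0000 + 0.5489·5.9063] = 3.1459; exercise value = 1.1250 ≤ continuation, so V_ud = 3.1459
Node dd (S = 21.67): continuation = e^(−0.03)·[0.4511·5.9063 + 0.5489·14.5763] = 10.3497; exercise value = 11.3250 > continuation, so V_dd = 11.3250 (exercise)
Node u (S = 37.5): continuation = e^(−0.03)·[0.4511·0.0000 + 0.5489·3.1459] = 1.6756; exercise value = 0.0000 ≤ continuation, so V_u = 1.6756
Node d (S = 25.5): continuation = e^(−0.03)·[0.4511·3.1459 + 0.5489·11.3250] = 7.4095; exercise value = 7.5000 > continuation, so V_d = 7.5000 (exercise)
Node 0 (S = 30): continuation = e^(−0.03)·[0.4511·1.6756 + 0.5489·7.5000] = 4.7284; exercise value = 3.0000 ≤ continuation, so V_0 = 4.7284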